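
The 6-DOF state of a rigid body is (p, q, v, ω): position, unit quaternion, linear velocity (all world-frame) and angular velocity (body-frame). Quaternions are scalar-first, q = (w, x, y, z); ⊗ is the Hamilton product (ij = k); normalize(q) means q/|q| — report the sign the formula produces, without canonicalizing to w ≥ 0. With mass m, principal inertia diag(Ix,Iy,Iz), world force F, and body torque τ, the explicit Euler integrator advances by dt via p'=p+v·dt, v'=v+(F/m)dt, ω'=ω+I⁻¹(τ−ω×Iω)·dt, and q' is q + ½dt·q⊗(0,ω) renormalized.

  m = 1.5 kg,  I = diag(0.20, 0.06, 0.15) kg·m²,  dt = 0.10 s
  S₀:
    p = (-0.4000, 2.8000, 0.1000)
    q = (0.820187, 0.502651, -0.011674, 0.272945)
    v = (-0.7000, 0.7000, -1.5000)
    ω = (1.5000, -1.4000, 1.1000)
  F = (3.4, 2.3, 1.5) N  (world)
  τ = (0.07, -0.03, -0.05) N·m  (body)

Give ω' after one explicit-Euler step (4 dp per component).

ω' = (1.6043, -1.5875, 0.8707)

ω×(Iω) gyroscopic = (-0.1386, 0.0825, 0.2940)
α = I⁻¹(τ − ω×Iω) = (1.0430, -1.8750, -2.2933)
new body rate ω' = (1.6043, -1.5875, 0.8707)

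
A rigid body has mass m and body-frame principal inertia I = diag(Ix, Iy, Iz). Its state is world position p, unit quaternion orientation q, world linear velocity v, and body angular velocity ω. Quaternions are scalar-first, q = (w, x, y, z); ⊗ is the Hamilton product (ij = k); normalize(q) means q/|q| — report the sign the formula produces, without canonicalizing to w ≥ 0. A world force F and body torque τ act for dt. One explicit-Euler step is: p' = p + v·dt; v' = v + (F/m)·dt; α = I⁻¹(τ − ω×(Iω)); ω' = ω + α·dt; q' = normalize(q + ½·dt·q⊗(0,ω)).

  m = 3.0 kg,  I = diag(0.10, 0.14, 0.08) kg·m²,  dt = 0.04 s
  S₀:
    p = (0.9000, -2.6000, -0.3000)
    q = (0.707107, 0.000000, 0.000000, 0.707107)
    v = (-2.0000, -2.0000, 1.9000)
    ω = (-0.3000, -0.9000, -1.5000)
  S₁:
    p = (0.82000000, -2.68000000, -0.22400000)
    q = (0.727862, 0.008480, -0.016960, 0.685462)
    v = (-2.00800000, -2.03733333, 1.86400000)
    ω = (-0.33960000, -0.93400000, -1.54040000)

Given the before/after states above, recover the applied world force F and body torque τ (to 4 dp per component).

velocity change Δv = (-0.00800000, -0.03733333, -0.03600000)
m·(v₁−v₀)/dt = (-0.6000, -2.8000, -2.7000)
ω₁ − ω₀ = (-0.03960000, -0.03400000, -0.04040000)
τ = I·(Δω/dt) + ω₀×(Iω₀) = (-0.1800, -0.1100, -0.0700)

F = (-0.6000, -2.8000, -2.7000)
τ = (-0.1800, -0.1100, -0.0700)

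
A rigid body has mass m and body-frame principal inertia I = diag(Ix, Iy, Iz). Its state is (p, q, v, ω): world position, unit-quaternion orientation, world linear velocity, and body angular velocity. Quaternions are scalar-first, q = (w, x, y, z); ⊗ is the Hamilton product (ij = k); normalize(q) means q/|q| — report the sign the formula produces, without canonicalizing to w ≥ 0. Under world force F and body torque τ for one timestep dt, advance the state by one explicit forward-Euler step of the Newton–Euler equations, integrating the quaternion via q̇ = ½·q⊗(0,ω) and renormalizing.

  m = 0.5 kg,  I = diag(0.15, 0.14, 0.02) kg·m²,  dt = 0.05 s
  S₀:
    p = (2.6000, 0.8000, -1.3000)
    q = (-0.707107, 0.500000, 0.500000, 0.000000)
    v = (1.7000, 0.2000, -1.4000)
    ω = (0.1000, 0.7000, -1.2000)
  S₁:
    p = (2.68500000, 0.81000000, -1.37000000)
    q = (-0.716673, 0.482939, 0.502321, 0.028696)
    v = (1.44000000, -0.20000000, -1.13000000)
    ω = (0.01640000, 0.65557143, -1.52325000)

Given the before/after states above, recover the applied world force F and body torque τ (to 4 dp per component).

F = (-2.6000, -4.0000, 2.7000)
τ = (-0.1500, -0.1400, -0.1300)

velocity change Δv = (-0.26000000, -0.40000000, 0.27000000)
m·(v₁−v₀)/dt = (-2.6000, -4.0000, 2.7000)
Δω = ω₁−ω₀ = (-0.08360000, -0.04442857, -0.32325000)
precession coupling = (0.1008, -0.0156, -0.0007)
I·α + gyro = (-0.1500, -0.1400, -0.1300)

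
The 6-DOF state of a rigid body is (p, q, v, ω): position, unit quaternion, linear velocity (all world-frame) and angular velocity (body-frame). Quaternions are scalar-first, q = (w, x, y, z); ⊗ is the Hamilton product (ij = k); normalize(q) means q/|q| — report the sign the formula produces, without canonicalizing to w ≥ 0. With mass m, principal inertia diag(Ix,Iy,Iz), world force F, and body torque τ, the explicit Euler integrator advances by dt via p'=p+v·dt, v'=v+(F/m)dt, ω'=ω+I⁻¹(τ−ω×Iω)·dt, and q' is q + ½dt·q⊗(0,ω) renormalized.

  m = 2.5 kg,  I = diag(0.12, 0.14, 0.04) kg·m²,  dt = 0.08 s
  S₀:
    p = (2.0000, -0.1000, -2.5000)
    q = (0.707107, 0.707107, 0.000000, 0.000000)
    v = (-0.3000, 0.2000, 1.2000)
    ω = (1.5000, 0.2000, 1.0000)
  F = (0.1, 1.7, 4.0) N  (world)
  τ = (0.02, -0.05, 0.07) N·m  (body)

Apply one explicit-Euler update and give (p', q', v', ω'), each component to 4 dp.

p' = (1.9760, -0.0840, -2.4040)
q' = (0.6629, 0.7476, -0.0226, 0.0339)
v' = (-0.2968, 0.2544, 1.3280)
ω' = (1.5267, 0.1029, 1.1280)

angular accel α = (0.3333, -1.2143, 1.6000)
ω' = ω + α·dt = (1.5267, 0.1029, 1.1280)
Hamilton product q⊗(0,ω) = (-1.0606605, 1.0606605, -0.5656856, 0.8485284)
updated quaternion q' = (0.6629, 0.7476, -0.0226, 0.0339)
linear accel F/m = (0.0400, 0.6800, 1.6000)
new position p' = (1.9760, -0.0840, -2.4040)
v' = v + a·dt = (-0.2968, 0.2544, 1.3280)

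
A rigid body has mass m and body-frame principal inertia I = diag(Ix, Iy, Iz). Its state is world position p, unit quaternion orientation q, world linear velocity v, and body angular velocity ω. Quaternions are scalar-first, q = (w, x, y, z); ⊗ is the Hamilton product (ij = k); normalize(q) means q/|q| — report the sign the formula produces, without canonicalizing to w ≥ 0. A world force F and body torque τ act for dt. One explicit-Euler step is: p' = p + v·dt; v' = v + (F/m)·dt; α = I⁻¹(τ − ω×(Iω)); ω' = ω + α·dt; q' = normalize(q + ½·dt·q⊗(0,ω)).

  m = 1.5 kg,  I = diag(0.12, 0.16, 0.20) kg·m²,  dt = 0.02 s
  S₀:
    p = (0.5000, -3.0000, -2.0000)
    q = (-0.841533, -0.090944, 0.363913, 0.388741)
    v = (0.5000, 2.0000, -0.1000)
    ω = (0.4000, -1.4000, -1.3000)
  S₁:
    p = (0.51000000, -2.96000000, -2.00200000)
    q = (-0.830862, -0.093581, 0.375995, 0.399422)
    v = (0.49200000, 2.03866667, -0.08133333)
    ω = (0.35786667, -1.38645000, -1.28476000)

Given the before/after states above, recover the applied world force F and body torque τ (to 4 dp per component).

ω₁ − ω₀ = (-0.04213333, 0.01355000, 0.01524000)
ω₀×(Iω₀) = (0.0728, 0.0416, -0.0224)
I·α + gyro = (-0.1800, 0.1500, 0.1300)
velocity change Δv = (-0.00800000, 0.03866667, 0.01866667)
m·(v₁−v₀)/dt = (-0.6000, 2.9000, 1.4000)

F = (-0.6000, 2.9000, 1.4000)
τ = (-0.1800, 0.1500, 0.1300)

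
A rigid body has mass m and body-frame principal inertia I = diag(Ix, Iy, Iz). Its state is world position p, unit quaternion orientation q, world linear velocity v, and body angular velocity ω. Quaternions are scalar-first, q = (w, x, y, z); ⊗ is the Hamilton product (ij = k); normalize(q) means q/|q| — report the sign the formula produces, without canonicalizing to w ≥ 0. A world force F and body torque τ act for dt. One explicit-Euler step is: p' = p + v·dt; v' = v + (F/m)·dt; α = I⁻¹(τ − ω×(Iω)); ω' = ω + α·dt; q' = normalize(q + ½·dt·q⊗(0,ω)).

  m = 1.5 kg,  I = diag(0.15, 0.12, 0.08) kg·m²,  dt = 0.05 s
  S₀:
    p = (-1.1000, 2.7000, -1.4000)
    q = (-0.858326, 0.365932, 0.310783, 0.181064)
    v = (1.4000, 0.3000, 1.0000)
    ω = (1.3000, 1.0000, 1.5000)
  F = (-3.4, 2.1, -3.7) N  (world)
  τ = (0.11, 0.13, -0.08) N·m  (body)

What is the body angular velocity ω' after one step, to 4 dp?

α = I⁻¹(τ − ω×Iω) = (1.1333, -0.0542, -0.5125)
new body rate ω' = (1.3567, 0.9973, 1.4744)

ω' = (1.3567, 0.9973, 1.4744)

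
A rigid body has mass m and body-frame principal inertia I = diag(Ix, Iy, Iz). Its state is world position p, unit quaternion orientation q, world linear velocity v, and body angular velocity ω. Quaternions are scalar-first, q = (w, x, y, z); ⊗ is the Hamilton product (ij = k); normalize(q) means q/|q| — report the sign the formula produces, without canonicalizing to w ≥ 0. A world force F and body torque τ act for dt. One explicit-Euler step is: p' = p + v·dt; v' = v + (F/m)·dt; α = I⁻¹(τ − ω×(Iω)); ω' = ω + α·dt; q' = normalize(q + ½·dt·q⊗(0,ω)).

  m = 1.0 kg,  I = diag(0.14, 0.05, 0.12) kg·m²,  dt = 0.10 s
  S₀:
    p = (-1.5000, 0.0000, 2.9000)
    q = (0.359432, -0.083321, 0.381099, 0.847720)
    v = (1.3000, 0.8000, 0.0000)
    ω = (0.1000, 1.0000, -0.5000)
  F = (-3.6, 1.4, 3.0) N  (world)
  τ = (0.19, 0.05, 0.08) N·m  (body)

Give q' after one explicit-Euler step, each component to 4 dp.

q' = (0.3614, -0.1332, 0.4006, 0.8314)

2q̇ = q⊗(0,ω) = (0.0510931, -1.0023263, 0.4025435, -0.3011469)
q' = normalize(q + ½dt·q⊗(0,ω)) = (0.3614, -0.1332, 0.4006, 0.8314)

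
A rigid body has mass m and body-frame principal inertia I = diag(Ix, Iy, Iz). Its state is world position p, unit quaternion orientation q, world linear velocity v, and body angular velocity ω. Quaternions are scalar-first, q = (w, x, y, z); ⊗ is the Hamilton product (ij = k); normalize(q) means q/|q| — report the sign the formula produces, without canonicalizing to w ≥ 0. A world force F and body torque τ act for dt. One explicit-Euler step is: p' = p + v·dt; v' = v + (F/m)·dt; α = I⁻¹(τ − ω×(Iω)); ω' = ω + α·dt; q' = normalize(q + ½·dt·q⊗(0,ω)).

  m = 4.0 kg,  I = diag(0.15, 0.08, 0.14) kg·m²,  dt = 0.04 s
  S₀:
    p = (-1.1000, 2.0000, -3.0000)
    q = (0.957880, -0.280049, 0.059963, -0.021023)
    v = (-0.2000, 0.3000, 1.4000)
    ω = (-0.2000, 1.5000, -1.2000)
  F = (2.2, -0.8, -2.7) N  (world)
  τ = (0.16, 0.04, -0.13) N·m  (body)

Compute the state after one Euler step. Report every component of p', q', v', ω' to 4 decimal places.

a = (0.5500, -0.2000, -0.6750)
new position p' = (-1.1080, 2.0120, -2.9440)
new velocity v' = (-0.1780, 0.2920, 1.3730)
angular accel α = (1.7867, 0.4700, -1.0786)
ω + α·dt = (-0.1285, 1.5188, -1.2431)
q⊗(0,ω) = (-0.1711819, -0.2319971, 1.1049658, -1.5575369)
q + ½dt·q⊗(0,ω), renormalized = (0.9537, -0.2845, 0.0820, -0.0521)

p' = (-1.1080, 2.0120, -2.9440)
q' = (0.9537, -0.2845, 0.0820, -0.0521)
v' = (-0.1780, 0.2920, 1.3730)
ω' = (-0.1285, 1.5188, -1.2431)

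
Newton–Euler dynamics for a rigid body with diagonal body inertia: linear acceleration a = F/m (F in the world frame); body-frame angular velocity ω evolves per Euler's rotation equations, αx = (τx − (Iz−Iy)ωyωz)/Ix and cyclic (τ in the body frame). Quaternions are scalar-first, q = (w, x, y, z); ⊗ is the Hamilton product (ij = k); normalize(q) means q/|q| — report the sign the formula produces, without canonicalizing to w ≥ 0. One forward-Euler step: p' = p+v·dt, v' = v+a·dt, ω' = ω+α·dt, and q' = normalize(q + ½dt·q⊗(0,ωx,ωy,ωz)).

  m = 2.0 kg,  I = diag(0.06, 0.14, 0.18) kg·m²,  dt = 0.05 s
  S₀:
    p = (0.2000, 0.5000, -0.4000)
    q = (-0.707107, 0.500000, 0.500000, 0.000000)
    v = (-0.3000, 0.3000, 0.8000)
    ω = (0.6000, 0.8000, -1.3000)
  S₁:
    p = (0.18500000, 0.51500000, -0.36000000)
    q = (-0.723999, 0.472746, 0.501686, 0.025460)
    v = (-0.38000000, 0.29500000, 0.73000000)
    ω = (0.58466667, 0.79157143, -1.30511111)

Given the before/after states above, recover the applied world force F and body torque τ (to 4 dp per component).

ω₁ − ω₀ = (-0.01533333, -0.00842857, -0.00511111)
I·α + gyro = (-0.0600, 0.0700, 0.0200)
velocity change Δv = (-0.08000000, -0.00500000, -0.07000000)
m·(v₁−v₀)/dt = (-3.2000, -0.2000, -2.8000)

F = (-3.2000, -0.2000, -2.8000)
τ = (-0.0600, 0.0700, 0.0200)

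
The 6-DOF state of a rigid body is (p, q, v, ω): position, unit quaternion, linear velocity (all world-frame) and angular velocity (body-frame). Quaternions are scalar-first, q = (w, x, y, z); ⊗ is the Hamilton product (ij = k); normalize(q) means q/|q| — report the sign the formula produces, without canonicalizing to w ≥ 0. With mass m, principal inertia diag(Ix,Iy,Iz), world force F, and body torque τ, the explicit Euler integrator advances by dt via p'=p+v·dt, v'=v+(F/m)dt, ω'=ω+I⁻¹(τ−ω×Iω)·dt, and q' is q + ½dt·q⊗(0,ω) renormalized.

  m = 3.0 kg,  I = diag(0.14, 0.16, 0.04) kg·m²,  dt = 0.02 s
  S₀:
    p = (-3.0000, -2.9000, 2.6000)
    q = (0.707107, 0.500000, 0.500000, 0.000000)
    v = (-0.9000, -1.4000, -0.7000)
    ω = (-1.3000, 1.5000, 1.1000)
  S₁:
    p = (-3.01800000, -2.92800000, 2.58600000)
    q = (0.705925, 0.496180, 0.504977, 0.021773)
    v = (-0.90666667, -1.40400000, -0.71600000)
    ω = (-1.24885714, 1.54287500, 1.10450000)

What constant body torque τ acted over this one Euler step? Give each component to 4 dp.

τ = (0.1600, 0.2000, -0.0300)

ω₁ − ω₀ = (0.05114286, 0.04287500, 0.00450000)
ω₀×(Iω₀) = (-0.1980, -0.1430, -0.0390)
I·α + gyro = (0.1600, 0.2000, -0.0300)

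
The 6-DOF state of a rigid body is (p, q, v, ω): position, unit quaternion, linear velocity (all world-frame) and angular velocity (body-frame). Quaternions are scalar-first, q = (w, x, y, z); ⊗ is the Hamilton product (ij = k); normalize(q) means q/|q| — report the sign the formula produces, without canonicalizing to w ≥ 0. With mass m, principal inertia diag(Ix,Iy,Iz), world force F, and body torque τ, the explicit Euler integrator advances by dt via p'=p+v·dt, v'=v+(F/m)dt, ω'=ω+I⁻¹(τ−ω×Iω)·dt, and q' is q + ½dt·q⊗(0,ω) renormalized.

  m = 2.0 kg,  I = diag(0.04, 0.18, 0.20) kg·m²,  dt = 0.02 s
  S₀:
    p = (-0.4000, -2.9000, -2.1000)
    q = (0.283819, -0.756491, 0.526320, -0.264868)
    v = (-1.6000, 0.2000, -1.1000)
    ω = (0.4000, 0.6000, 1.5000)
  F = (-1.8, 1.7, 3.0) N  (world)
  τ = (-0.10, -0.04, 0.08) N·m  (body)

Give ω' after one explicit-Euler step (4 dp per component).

ω' = (0.3410, 0.6062, 1.5046)

ω×(Iω) gyroscopic = (0.0180, -0.0960, 0.0336)
α = I⁻¹(τ − ω×Iω) = (-2.9500, 0.3111, 0.2320)
ω' = ω + α·dt = (0.3410, 0.6062, 1.5046)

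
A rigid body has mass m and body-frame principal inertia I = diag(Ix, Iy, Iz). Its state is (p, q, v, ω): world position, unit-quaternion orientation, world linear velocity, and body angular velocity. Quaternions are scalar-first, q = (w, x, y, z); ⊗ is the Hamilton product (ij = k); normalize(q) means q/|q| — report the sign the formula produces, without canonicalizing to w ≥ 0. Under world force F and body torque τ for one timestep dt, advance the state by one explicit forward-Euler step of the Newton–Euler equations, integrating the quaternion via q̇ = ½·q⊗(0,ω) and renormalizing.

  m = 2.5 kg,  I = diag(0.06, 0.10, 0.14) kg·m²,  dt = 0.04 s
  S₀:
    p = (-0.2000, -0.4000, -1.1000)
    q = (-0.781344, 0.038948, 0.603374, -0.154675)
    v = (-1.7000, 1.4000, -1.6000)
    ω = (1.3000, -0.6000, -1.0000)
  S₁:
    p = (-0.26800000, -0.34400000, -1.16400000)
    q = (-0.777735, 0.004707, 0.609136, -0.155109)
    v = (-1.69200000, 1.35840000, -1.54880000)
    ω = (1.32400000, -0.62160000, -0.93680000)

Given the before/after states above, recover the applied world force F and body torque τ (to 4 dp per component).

F = (0.5000, -2.6000, 3.2000)
τ = (0.0600, 0.0500, 0.1900)

ω₁ − ω₀ = (0.02400000, -0.02160000, 0.06320000)
I·α + gyro = (0.0600, 0.0500, 0.1900)
Δv = v₁−v₀ = (0.00800000, -0.04160000, 0.05120000)
applied force F = (0.5000, -2.6000, 3.2000)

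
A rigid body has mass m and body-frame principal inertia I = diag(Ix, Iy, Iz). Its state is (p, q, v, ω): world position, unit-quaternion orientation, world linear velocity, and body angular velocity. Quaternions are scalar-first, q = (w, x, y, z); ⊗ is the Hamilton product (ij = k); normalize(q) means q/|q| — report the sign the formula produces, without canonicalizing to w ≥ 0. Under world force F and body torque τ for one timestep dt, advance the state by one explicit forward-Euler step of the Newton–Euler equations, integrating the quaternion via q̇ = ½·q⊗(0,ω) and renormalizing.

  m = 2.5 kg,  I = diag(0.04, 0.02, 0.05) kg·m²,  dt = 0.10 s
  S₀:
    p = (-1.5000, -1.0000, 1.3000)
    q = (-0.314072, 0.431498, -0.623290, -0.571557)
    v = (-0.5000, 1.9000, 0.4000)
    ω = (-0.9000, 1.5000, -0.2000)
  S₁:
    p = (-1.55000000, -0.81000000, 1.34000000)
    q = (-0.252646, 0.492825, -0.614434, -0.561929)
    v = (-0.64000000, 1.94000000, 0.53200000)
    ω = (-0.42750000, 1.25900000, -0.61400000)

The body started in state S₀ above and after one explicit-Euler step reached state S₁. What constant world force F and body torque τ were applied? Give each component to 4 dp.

F = (-3.5000, 1.0000, 3.3000)
τ = (0.1800, -0.0500, -0.1800)

ω₁ − ω₀ = (0.47250000, -0.24100000, -0.41400000)
precession coupling = (-0.0090, -0.0018, 0.0270)
I·α + gyro = (0.1800, -0.0500, -0.1800)
Δv = v₁−v₀ = (-0.14000000, 0.04000000, 0.13200000)
F = m·Δv/dt = (-3.5000, 1.0000, 3.3000)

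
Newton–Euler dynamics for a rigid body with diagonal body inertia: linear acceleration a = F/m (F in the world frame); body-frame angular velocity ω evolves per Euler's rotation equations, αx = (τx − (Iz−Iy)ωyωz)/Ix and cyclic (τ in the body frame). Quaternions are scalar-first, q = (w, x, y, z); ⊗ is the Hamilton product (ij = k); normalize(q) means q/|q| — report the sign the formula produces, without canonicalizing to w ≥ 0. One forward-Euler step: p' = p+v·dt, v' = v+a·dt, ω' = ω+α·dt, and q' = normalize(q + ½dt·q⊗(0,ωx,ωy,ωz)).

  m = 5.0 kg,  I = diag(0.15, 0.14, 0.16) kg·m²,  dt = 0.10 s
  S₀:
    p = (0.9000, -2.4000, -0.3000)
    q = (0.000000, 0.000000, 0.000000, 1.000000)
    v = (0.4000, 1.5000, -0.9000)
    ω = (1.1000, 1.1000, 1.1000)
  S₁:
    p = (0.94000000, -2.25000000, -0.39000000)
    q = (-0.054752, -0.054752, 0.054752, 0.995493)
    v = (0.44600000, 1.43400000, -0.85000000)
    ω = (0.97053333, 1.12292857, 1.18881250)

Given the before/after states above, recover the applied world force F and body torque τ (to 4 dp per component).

F = (2.3000, -3.3000, 2.5000)
τ = (-0.1700, 0.0200, 0.1300)

Δω = ω₁−ω₀ = (-0.12946667, 0.02292857, 0.08881250)
precession coupling = (0.0242, -0.0121, -0.0121)
τ = I·(Δω/dt) + ω₀×(Iω₀) = (-0.1700, 0.0200, 0.1300)
Δv = v₁−v₀ = (0.04600000, -0.06600000, 0.05000000)
m·(v₁−v₀)/dt = (2.3000, -3.3000, 2.5000)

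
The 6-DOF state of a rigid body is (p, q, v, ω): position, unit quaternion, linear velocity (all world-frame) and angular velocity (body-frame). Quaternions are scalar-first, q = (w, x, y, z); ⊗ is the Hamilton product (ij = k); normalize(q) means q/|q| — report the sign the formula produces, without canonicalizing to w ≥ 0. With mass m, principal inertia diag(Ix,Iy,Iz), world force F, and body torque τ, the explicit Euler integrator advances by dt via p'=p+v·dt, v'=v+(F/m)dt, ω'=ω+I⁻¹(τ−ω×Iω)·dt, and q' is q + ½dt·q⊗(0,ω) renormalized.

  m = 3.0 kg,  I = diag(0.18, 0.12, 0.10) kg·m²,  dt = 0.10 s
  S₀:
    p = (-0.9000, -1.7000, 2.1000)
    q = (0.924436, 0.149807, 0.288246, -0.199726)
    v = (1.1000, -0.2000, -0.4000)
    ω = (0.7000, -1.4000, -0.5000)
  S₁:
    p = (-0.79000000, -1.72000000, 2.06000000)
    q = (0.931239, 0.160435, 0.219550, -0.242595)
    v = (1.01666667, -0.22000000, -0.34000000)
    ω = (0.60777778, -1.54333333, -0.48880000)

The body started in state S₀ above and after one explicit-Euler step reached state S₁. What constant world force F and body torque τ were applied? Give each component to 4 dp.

rate change Δω = (-0.09222222, -0.14333333, 0.01120000)
τ = I·(Δω/dt) + ω₀×(Iω₀) = (-0.1800, -0.2000, 0.0700)
velocity change Δv = (-0.08333333, -0.02000000, 0.06000000)
F = m·Δv/dt = (-2.5000, -0.6000, 1.8000)

F = (-2.5000, -0.6000, 1.8000)
τ = (-0.1800, -0.2000, 0.0700)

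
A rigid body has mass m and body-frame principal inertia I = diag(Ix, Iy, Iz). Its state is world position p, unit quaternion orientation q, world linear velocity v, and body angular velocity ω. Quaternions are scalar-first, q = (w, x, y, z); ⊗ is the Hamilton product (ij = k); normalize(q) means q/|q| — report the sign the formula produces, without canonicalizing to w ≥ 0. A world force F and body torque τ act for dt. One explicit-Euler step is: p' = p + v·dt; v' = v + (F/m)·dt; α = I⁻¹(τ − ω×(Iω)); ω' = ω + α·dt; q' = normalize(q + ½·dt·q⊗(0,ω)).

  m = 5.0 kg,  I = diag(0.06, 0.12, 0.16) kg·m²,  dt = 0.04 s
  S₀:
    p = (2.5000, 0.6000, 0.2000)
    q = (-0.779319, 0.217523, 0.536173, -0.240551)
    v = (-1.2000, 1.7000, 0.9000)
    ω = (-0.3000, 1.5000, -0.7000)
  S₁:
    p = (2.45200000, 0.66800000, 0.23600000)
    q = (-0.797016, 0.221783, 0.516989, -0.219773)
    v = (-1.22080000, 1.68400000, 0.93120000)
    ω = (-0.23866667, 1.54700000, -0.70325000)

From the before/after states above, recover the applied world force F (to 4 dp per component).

v₁ − v₀ = (-0.02080000, -0.01600000, 0.03120000)
m·(v₁−v₀)/dt = (-2.6000, -2.0000, 3.9000)

F = (-2.6000, -2.0000, 3.9000)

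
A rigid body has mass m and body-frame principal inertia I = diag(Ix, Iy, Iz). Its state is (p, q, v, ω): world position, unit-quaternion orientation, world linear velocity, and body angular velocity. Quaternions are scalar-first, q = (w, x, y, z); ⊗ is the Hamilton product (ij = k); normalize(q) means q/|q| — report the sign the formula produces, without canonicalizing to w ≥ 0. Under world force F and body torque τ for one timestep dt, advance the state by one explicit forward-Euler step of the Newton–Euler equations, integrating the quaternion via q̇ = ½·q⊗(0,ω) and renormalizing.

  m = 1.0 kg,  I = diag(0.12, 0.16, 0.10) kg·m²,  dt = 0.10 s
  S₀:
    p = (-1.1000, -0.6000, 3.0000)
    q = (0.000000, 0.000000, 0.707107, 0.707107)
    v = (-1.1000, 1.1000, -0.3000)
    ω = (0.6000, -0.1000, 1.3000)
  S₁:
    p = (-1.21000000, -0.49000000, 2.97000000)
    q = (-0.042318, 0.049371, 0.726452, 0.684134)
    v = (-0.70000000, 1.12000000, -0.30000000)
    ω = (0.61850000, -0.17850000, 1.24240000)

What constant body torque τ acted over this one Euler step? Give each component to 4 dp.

τ = (0.0300, -0.1100, -0.0600)

rate change Δω = (0.01850000, -0.07850000, -0.05760000)
ω₀×(Iω₀) = (0.0078, 0.0156, -0.0024)
I·α + gyro = (0.0300, -0.1100, -0.0600)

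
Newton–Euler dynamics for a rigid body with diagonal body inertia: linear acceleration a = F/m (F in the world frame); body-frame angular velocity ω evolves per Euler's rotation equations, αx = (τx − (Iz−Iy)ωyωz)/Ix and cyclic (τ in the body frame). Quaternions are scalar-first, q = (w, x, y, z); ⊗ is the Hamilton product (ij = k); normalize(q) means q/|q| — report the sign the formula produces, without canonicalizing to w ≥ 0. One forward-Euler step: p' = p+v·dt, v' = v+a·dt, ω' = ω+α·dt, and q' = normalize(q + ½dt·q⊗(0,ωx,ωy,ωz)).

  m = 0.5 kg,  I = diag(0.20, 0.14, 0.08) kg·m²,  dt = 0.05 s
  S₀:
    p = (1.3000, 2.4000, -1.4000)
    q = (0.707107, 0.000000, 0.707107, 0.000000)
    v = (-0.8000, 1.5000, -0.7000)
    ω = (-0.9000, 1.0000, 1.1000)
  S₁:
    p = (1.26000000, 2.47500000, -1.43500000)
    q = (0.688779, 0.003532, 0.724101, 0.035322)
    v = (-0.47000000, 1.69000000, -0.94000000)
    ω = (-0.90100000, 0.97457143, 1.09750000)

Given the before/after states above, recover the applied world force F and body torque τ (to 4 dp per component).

F = (3.3000, 1.9000, -2.4000)
τ = (-0.0700, -0.1900, 0.0500)

velocity change Δv = (0.33000000, 0.19000000, -0.24000000)
applied force F = (3.3000, 1.9000, -2.4000)
ω₁ − ω₀ = (-0.00100000, -0.02542857, -0.00250000)
τ = I·(Δω/dt) + ω₀×(Iω₀) = (-0.0700, -0.1900, 0.0500)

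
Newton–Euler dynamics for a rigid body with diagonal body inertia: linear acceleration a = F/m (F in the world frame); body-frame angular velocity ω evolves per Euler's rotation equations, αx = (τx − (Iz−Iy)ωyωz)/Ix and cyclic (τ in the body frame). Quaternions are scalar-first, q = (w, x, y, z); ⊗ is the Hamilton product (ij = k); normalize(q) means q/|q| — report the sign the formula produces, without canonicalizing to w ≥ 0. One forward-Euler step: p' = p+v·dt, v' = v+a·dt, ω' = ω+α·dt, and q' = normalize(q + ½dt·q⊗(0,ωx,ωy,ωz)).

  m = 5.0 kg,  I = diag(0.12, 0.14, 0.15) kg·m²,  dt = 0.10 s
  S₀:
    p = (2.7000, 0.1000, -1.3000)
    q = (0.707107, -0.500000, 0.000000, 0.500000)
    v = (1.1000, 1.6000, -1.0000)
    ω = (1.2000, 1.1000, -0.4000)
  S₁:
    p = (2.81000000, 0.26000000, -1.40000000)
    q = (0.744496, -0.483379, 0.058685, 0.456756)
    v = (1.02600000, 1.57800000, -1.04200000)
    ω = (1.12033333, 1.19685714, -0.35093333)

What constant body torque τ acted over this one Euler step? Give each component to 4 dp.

τ = (-0.1000, 0.1500, 0.1000)

rate change Δω = (-0.07966667, 0.09685714, 0.04906667)
I·α + gyro = (-0.1000, 0.1500, 0.1000)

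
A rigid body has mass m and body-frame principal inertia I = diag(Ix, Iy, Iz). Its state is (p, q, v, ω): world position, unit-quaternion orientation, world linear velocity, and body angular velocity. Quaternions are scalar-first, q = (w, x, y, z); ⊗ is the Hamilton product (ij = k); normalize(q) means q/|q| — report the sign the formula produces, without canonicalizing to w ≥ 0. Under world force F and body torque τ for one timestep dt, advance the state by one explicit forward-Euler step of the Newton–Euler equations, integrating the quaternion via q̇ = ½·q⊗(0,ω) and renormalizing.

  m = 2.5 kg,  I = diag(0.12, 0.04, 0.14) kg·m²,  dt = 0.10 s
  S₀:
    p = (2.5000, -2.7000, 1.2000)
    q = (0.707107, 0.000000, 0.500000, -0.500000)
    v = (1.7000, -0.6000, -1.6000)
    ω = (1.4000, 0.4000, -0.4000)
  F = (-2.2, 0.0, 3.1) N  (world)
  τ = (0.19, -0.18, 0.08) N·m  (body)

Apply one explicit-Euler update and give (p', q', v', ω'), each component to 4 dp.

ω×(Iω) gyroscopic = (-0.0160, 0.0112, -0.0448)
α = I⁻¹(τ − ω×Iω) = (1.7167, -4.7800, 0.8914)
new body rate ω' = (1.5717, -0.0780, -0.3109)
q⊗(0,ω) = (-0.4000000, 0.9899498, -0.4171572, -0.9828428)
updated quaternion q' = (0.6852, 0.0494, 0.4778, -0.5476)
linear accel F/m = (-0.8800, 0.0000, 1.2400)
p + v·dt = (2.6700, -2.7600, 1.0400)
new velocity v' = (1.6120, -0.6000, -1.4760)

p' = (2.6700, -2.7600, 1.0400)
q' = (0.6852, 0.0494, 0.4778, -0.5476)
v' = (1.6120, -0.6000, -1.4760)
ω' = (1.5717, -0.0780, -0.3109)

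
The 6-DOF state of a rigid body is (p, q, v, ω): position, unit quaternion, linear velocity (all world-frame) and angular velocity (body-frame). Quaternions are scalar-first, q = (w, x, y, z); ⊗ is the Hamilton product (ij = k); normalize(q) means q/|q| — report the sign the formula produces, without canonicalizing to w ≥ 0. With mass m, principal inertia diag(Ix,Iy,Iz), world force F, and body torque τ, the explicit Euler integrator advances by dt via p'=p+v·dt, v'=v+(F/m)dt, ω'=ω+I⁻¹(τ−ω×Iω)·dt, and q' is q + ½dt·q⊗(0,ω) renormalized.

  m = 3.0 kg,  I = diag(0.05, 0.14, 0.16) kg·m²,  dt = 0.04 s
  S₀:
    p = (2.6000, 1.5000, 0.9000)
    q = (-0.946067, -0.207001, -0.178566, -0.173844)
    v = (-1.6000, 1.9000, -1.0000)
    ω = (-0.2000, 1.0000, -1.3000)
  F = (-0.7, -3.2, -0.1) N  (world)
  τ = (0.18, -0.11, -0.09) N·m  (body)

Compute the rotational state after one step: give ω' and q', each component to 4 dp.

ω' = (-0.0352, 0.9767, -1.3180)
q' = (-0.9473, -0.1950, -0.2021, -0.1540)

gyro term ω×Iω = (-0.0260, -0.0286, -0.0180)
α = I⁻¹(τ − ω×Iω) = (4.1200, -0.5814, -0.4500)
new body rate ω' = (-0.0352, 0.9767, -1.3180)
q⊗(0,ω) = (-0.0888314, 0.5951932, -1.1803995, 0.9871729)
q + ½dt·q⊗(0,ω), renormalized = (-0.9473, -0.1950, -0.2021, -0.1540)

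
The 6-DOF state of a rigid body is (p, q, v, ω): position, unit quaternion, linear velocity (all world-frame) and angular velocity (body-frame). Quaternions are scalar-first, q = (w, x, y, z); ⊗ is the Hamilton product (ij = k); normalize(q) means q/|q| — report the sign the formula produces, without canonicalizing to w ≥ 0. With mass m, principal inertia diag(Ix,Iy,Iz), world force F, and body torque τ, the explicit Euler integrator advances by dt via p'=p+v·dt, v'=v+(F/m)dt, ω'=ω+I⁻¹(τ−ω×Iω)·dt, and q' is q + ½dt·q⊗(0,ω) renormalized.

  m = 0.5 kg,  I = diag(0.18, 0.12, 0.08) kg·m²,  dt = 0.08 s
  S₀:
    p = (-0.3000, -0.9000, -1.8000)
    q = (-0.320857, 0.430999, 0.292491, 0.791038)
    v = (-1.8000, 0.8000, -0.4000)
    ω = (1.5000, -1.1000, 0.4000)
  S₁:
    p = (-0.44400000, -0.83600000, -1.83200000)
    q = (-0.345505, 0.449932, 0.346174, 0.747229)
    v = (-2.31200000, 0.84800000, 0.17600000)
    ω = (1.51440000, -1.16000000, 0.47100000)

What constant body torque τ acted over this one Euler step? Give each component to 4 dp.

ω₁ − ω₀ = (0.01440000, -0.06000000, 0.07100000)
I·α + gyro = (0.0500, -0.0300, 0.1700)

τ = (0.0500, -0.0300, 0.1700)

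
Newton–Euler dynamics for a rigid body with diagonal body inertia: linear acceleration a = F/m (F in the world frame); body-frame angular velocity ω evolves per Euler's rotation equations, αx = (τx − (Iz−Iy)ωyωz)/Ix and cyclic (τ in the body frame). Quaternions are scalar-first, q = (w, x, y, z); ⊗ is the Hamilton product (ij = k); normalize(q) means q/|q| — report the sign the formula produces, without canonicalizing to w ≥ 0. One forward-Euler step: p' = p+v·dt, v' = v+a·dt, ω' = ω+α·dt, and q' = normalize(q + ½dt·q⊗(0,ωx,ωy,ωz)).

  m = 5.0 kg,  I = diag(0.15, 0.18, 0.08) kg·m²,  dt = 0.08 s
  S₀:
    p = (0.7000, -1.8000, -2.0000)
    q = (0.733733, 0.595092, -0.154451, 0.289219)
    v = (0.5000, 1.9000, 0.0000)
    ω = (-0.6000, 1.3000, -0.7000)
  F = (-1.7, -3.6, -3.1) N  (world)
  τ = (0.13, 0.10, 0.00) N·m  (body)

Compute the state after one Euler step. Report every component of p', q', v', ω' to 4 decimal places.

a = (-0.3400, -0.7200, -0.6200)
p' = p + v·dt = (0.7400, -1.6480, -2.0000)
v + (F/m)dt = (0.4728, 1.8424, -0.0496)
angular accel α = (0.2600, 0.3922, 0.2925)
new body rate ω' = (-0.5792, 1.3314, -0.6766)
2q̇ = q⊗(0,ω) = (0.7602948, -0.7081088, 1.1968859, 0.1673359)
updated quaternion q' = (0.7626, 0.5656, -0.1064, 0.2953)

p' = (0.7400, -1.6480, -2.0000)
q' = (0.7626, 0.5656, -0.1064, 0.2953)
v' = (0.4728, 1.8424, -0.0496)
ω' = (-0.5792, 1.3314, -0.6766)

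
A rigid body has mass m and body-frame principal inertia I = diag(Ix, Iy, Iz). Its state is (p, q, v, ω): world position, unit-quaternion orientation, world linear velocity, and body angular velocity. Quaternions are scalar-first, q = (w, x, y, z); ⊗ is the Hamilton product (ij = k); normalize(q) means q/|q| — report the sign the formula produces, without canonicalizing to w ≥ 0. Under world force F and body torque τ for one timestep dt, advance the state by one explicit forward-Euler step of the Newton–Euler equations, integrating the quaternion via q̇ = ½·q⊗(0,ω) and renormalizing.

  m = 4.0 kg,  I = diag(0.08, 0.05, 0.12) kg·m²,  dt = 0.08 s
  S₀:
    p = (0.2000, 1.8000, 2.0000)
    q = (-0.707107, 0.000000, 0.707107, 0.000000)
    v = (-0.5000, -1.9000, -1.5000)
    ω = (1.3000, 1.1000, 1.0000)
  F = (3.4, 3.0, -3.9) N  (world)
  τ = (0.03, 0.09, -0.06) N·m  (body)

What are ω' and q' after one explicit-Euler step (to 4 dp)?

ω' = (1.2530, 1.3272, 0.9886)
q' = (-0.7359, -0.0085, 0.6739, -0.0649)

ω×(Iω) gyroscopic = (0.0770, -0.0520, -0.0429)
angular accel α = (-0.5875, 2.8400, -0.1425)
ω' = ω + α·dt = (1.2530, 1.3272, 0.9886)
2q̇ = q⊗(0,ω) = (-0.7778177, -0.2121321, -0.7778177, -1.6263461)
q + ½dt·q⊗(0,ω), renormalized = (-0.7359, -0.0085, 0.6739, -0.0649)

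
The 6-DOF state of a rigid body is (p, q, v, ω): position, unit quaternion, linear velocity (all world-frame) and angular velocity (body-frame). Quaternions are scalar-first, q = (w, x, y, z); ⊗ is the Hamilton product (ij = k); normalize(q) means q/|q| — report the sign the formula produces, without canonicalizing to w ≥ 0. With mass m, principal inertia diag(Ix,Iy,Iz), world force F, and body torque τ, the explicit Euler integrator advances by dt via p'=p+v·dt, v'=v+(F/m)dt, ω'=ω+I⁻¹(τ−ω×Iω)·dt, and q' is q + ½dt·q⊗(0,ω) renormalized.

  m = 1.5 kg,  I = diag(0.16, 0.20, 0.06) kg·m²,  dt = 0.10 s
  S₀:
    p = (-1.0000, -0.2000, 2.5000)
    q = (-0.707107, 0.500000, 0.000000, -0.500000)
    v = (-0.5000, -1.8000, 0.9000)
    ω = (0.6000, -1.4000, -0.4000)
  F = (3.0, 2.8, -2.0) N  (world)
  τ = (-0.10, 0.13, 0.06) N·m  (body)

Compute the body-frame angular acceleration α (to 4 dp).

precession coupling ω×(Iω) = (-0.0784, -0.0240, -0.0336)
angular accel α = (-0.1350, 0.7700, 1.5600)

α = (-0.1350, 0.7700, 1.5600)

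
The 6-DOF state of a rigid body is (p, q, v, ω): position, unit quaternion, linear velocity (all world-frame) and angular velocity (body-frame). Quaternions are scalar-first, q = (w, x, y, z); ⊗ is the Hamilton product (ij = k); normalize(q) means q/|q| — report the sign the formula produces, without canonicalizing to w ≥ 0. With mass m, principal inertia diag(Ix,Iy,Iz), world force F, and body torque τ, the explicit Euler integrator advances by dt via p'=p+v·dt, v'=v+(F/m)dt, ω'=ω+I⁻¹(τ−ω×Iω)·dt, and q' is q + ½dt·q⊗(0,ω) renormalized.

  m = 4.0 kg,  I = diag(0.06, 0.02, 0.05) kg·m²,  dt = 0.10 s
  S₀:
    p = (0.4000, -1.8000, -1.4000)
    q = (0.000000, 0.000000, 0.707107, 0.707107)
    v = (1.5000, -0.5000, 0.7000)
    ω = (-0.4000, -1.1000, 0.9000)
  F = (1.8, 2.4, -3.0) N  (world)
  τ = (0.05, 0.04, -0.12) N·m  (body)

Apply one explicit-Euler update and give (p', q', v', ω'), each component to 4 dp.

gyro term ω×Iω = (-0.0297, -0.0036, -0.0176)
(τ − ω×Iω)/I = (1.3283, 2.1800, -2.0480)
ω' = ω + α·dt = (-0.2672, -0.8820, 0.6952)
2q̇ = q⊗(0,ω) = (0.1414214, 1.4142140, -0.2828428, 0.2828428)
updated quaternion q' = (0.0071, 0.0705, 0.6911, 0.7193)
a = (0.4500, 0.6000, -0.7500)
p + v·dt = (0.5500, -1.8500, -1.3300)
new velocity v' = (1.5450, -0.4400, 0.6250)

p' = (0.5500, -1.8500, -1.3300)
q' = (0.0071, 0.0705, 0.6911, 0.7193)
v' = (1.5450, -0.4400, 0.6250)
ω' = (-0.2672, -0.8820, 0.6952)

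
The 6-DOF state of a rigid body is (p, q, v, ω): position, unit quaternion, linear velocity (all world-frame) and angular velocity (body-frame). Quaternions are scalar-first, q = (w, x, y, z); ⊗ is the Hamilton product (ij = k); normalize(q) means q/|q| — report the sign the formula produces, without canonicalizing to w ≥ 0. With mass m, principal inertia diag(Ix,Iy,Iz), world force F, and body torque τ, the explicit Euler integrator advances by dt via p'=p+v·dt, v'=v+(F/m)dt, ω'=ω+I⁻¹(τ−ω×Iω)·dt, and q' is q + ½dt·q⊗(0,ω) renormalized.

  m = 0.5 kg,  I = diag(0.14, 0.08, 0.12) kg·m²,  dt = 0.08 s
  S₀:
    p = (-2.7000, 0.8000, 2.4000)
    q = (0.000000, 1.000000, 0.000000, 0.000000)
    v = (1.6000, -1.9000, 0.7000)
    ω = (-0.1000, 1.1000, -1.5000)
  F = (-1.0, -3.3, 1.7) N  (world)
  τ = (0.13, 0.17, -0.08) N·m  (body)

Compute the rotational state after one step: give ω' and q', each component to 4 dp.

ω' = (0.0120, 1.2670, -1.5577)
q' = (0.0040, 0.9972, 0.0598, 0.0439)

gyro term ω×Iω = (-0.0660, 0.0030, 0.0066)
(τ − ω×Iω)/I = (1.4000, 2.0875, -0.7217)
new body rate ω' = (0.0120, 1.2670, -1.5577)
Hamilton product q⊗(0,ω) = (0.1000000, 0.0000000, 1.5000000, 1.1000000)
q' = normalize(q + ½dt·q⊗(0,ω)) = (0.0040, 0.9972, 0.0598, 0.0439)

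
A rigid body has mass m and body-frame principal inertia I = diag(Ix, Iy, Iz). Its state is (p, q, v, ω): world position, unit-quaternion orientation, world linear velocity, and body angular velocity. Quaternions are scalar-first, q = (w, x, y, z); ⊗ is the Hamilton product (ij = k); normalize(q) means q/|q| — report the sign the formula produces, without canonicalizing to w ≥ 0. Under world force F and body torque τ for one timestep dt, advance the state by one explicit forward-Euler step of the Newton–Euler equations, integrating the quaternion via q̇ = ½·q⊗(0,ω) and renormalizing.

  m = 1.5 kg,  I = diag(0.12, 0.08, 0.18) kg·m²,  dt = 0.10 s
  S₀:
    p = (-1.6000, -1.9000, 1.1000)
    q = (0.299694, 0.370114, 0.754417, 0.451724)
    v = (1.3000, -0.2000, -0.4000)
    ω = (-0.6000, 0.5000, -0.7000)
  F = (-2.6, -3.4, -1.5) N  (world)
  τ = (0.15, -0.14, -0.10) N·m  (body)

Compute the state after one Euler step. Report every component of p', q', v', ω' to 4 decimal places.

p' = (-1.4700, -1.9200, 1.0600)
q' = (0.3073, 0.3230, 0.7603, 0.4725)
v' = (1.1267, -0.4267, -0.5000)
ω' = (-0.4458, 0.3565, -0.7622)

p' = p + v·dt = (-1.4700, -1.9200, 1.0600)
new velocity v' = (1.1267, -0.4267, -0.5000)
gyro term ω×Iω = (-0.0350, -0.0252, 0.0120)
angular accel α = (1.5417, -1.4350, -0.6222)
new body rate ω' = (-0.4458, 0.3565, -0.7622)
q⊗(0,ω) = (0.1610667, -0.9337703, 0.1378924, 0.4279214)
updated quaternion q' = (0.3073, 0.3230, 0.7603, 0.4725)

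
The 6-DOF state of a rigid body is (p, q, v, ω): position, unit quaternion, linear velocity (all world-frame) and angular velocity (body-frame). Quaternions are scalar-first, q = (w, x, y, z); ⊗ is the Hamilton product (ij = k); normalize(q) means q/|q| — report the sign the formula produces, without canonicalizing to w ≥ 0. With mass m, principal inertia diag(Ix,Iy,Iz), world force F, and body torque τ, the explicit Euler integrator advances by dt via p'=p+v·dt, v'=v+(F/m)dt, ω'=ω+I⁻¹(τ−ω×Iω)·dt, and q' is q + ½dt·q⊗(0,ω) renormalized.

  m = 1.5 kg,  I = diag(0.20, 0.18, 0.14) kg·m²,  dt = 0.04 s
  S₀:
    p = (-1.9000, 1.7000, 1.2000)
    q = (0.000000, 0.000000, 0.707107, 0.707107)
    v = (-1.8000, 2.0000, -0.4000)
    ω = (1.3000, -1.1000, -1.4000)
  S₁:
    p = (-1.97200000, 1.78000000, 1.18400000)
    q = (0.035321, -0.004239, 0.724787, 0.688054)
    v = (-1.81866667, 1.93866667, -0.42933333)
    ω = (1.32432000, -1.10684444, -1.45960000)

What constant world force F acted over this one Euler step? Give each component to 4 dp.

F = (-0.7000, -2.3000, -1.1000)

v₁ − v₀ = (-0.01866667, -0.06133333, -0.02933333)
applied force F = (-0.7000, -2.3000, -1.1000)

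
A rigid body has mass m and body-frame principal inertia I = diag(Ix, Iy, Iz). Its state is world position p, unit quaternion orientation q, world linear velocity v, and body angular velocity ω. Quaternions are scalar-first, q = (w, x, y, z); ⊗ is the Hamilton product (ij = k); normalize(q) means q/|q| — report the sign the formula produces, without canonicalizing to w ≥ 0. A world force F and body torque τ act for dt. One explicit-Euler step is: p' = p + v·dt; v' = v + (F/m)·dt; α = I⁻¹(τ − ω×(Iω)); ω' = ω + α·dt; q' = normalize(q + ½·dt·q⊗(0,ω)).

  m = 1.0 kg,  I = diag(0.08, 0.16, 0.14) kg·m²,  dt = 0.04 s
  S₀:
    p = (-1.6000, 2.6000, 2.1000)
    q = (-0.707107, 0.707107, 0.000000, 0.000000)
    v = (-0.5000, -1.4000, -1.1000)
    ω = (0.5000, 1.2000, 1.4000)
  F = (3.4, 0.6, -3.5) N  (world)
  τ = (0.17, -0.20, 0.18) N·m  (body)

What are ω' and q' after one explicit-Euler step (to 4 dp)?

ω' = (0.6018, 1.1605, 1.4377)
q' = (-0.7137, 0.6995, -0.0367, -0.0028)

gyro term ω×Iω = (-0.0336, -0.0420, 0.0480)
(τ − ω×Iω)/I = (2.5450, -0.9875, 0.9429)
ω + α·dt = (0.6018, 1.1605, 1.4377)
2q̇ = q⊗(0,ω) = (-0.3535535, -0.3535535, -1.8384782, -0.1414214)
q' = normalize(q + ½dt·q⊗(0,ω)) = (-0.7137, 0.6995, -0.0367, -0.0028)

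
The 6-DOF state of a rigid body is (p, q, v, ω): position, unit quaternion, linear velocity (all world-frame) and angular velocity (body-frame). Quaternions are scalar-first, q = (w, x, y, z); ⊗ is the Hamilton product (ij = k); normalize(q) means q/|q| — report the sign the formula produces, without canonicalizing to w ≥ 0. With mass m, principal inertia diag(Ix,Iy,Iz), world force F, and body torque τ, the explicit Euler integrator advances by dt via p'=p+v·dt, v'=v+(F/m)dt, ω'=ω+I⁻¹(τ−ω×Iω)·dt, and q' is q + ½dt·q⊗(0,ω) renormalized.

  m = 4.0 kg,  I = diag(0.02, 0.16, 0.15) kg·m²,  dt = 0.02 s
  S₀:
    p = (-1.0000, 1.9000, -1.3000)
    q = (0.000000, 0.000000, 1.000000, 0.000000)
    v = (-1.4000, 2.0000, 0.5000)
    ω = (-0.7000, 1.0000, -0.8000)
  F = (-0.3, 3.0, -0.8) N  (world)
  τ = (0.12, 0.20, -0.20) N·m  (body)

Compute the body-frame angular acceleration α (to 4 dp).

gyro term ω×Iω = (0.0080, -0.0728, -0.0980)
(τ − ω×Iω)/I = (5.6000, 1.7050, -0.6800)

α = (5.6000, 1.7050, -0.6800)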